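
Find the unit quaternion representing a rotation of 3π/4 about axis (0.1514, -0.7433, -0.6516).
0.3827 + 0.1399i - 0.6867j - 0.602k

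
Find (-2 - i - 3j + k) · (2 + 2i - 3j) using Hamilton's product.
-11 - 3i + 2j + 11k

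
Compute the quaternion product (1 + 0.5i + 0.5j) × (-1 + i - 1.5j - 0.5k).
-0.75 + 0.25i - 1.75j - 1.75k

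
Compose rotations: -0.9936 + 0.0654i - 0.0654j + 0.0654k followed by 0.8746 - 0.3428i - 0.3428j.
-0.869 + 0.3754i + 0.3058j + 0.102k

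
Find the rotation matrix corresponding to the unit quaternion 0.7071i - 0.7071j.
[[0, -1, 0], [-1, 0, 0], [0, 0, -1]]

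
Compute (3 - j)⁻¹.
0.3 + 0.1j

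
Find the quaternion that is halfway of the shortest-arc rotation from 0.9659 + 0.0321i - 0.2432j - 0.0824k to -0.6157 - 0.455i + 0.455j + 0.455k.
0.8436 + 0.2598i - 0.3724j - 0.2866k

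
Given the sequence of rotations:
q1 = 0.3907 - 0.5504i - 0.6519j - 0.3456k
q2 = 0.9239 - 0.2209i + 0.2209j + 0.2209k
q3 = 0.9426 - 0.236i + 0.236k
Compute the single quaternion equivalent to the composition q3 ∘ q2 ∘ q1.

q2 · q1 = 0.4597 - 0.5272i - 0.7139j + 0.0326k
q3 · q2 · q1 = 0.3012 - 0.4369i - 0.7896j + 0.3077k
0.3012 - 0.4369i - 0.7896j + 0.3077k


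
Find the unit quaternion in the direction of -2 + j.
-0.8944 + 0.4472j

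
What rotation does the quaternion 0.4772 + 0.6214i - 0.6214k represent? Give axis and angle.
axis = (√2/2, 0, -√2/2), θ = 123°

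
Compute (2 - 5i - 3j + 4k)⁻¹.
0.037 + 0.0926i + 0.0556j - 0.0741k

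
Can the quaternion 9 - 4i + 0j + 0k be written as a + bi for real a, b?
Yes. The quaternion 9 - 4i has j- and k-coefficients y = z = 0, so it lies in the complex subalgebra spanned by 1 and i.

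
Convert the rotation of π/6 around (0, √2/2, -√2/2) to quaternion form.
0.9659 + 0.183j - 0.183k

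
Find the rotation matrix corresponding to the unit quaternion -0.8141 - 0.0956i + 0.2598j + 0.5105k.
[[0.3438, 0.7815, -0.5206], [-0.8809, 0.4605, 0.1096], [0.3254, 0.4209, 0.8467]]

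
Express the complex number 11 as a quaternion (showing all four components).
11 + 0i + 0j + 0k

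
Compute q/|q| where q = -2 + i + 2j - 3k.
-0.4714 + 0.2357i + 0.4714j - 0.7071k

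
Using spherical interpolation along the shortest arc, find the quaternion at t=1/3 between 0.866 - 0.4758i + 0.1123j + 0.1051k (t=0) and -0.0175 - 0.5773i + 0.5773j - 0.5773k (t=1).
0.6782 - 0.6288i + 0.3409j - 0.1688k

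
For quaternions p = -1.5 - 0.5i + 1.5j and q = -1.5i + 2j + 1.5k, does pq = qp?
No: pq = -3.75 + 4.5i - 2.25j - k ≠ -3.75 - 3.75j - 3.5k = qp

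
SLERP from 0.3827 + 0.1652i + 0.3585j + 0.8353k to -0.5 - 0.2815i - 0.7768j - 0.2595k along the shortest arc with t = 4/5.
0.498 + 0.2693i + 0.7219j + 0.3979k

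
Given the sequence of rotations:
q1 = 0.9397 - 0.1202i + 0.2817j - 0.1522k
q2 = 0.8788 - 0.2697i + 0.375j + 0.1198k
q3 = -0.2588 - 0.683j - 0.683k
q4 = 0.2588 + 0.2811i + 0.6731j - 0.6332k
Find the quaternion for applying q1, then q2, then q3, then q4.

q2 · q1 = 0.706 - 0.4499i + 0.5445j - 0.0521k
q3 · q2 · q1 = 0.1536 + 0.5239i - 0.3158j - 0.776k
q4 · q3 · q2 · q1 = -0.3863 - 0.5435i - 0.0919j - 0.7395k
-0.3863 - 0.5435i - 0.0919j - 0.7395k


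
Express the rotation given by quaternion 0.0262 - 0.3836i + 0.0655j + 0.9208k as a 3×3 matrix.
[[-0.7043, -0.0985, -0.703], [-0.002, -0.99, 0.1407], [-0.7099, 0.1005, 0.6971]]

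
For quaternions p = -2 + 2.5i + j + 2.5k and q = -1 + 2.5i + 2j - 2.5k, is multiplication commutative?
No: pq = -15i + 7.5j + 5k ≠ -17.5j = qp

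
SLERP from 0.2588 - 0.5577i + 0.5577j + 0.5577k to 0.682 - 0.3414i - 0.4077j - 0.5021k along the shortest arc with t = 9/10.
-0.624 + 0.2507i + 0.4756j + 0.5671k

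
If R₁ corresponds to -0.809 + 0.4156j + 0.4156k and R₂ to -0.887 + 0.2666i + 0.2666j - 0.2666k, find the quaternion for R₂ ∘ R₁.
0.7176 + 0.0059i - 0.6951j - 0.0422k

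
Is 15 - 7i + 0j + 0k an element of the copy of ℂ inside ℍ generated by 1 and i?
Yes. The quaternion 15 - 7i has j- and k-coefficients y = z = 0, so it lies in the complex subalgebra spanned by 1 and i.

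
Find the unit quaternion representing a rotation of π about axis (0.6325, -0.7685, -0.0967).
0.6325i - 0.7685j - 0.0967k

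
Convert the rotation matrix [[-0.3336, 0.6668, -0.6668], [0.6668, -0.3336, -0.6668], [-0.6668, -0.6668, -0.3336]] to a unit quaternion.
-0.5774i - 0.5774j + 0.5774k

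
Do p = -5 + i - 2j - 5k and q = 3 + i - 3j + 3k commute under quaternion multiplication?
No: pq = -7 - 23i + j - 31k ≠ -7 + 19i + 17j - 29k = qp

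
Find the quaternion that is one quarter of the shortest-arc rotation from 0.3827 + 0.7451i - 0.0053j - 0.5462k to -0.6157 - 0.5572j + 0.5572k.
0.4915 + 0.604i + 0.1597j - 0.6068k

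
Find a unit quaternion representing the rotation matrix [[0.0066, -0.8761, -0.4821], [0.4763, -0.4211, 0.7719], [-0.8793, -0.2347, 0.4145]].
0.5 - 0.5033i + 0.1986j + 0.6762k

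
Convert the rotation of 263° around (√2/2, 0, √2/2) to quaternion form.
-0.6626 + 0.5296i + 0.5296k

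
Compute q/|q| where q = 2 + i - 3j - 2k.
0.4714 + 0.2357i - 0.7071j - 0.4714k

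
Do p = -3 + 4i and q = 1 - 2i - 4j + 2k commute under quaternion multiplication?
No: pq = 5 + 10i + 4j - 22k ≠ 5 + 10i + 20j + 10k = qp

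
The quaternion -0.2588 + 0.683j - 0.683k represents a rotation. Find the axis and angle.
axis = (0, √2/2, -√2/2), θ = 7π/6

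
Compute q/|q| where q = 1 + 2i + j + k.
0.378 + 0.7559i + 0.378j + 0.378k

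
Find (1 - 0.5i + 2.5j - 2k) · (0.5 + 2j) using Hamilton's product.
-4.5 + 3.75i + 3.25j - 2k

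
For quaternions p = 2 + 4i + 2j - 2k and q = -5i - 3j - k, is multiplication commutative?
No: pq = 24 - 18i + 8j - 4k ≠ 24 - 2i - 20j = qp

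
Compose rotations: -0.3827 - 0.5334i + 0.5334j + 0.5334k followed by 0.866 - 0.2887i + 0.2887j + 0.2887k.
-0.7934 - 0.3514i + 0.3514j + 0.3514k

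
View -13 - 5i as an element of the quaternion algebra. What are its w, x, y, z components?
-13 - 5i + 0j + 0k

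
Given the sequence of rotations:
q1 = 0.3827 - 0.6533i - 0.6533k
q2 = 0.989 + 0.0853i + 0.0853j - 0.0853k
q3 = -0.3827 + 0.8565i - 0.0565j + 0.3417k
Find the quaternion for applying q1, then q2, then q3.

q2 · q1 = 0.3785 - 0.6692i + 0.1441j - 0.623k
q3 · q2 · q1 = 0.6493 + 0.5662i + 0.2284j + 0.4534k
0.6493 + 0.5662i + 0.2284j + 0.4534k


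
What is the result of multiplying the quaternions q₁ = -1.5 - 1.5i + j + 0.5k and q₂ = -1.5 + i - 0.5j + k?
3.75 + 2i + 1.25j - 2.5k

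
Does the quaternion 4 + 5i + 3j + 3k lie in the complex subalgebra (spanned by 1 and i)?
No. The quaternion 4 + 5i + 3j + 3k has j-coefficient y = 3 and k-coefficient z = 3, not both zero, so it does not lie in the complex subalgebra spanned by 1 and i.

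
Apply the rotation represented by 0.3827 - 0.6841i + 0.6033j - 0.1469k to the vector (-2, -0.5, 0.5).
(0.23, 2.038, 0.54)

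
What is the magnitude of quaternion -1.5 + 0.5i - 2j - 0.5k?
2.598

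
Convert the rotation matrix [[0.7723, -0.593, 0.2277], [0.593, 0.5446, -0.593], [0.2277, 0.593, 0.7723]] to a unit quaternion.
0.8788 + 0.3374i + 0.3374k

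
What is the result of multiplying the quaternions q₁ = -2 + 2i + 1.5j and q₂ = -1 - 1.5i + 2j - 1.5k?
2 - 1.25i - 2.5j + 9.25k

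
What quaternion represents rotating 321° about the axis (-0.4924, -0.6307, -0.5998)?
-0.9426 - 0.1644i - 0.2105j - 0.2002k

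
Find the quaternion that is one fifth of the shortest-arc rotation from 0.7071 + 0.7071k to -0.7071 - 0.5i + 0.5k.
0.85 + 0.142i + 0.5072k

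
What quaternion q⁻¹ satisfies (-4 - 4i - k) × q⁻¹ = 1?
-0.1212 + 0.1212i + 0.0303k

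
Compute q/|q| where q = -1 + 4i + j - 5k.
-0.1525 + 0.61i + 0.1525j - 0.7625k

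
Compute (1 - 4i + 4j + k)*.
1 + 4i - 4j - k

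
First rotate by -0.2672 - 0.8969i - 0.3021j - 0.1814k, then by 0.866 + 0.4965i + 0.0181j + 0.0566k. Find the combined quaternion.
0.2297 - 0.8956i - 0.2272j - 0.306k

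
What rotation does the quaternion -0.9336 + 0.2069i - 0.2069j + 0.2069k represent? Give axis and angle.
axis = (√3/3, -√3/3, √3/3), θ = 318°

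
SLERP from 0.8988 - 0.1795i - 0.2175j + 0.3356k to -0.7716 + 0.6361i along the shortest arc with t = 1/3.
0.8952 - 0.3493i - 0.1505j + 0.2323k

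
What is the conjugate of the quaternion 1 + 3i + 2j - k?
1 - 3i - 2j + k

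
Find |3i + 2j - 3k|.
√22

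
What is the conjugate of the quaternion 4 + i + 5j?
4 - i - 5j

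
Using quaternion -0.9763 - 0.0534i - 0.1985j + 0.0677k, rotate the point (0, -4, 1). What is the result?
(-0.233, -4.072, 0.606)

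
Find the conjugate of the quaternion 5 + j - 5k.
5 - j + 5k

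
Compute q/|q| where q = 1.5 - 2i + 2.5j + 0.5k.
0.4201 - 0.5601i + 0.7001j + 0.14k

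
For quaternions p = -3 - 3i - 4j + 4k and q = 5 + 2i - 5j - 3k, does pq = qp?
No: pq = -17 + 11i - 6j + 52k ≠ -17 - 53i - 4j + 6k = qp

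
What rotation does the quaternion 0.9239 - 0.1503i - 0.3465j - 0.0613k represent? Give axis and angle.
axis = (-0.3928, -0.9056, -0.1602), θ = π/4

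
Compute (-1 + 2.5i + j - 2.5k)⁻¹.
-0.069 - 0.1724i - 0.069j + 0.1724k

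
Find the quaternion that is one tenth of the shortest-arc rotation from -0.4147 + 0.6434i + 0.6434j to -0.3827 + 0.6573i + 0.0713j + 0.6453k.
-0.4271 + 0.6699i + 0.6028j + 0.0739k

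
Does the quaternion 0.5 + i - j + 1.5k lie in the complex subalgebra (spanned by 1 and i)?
No. The quaternion 0.5 + i - j + 1.5k has j-coefficient y = -1 and k-coefficient z = 1.5, not both zero, so it does not lie in the complex subalgebra spanned by 1 and i.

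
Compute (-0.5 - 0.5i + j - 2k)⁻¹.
-0.0909 + 0.0909i - 0.1818j + 0.3636k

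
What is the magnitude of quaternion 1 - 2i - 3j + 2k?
√18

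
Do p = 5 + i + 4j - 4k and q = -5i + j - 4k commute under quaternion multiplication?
No: pq = -15 - 37i + 29j + k ≠ -15 - 13i - 19j - 41k = qp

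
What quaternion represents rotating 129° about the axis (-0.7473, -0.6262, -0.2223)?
0.4305 - 0.6745i - 0.5652j - 0.2006k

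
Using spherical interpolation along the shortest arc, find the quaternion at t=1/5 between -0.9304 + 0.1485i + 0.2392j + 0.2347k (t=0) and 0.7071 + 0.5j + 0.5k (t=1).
-0.9848 + 0.1292i + 0.0838j + 0.0799k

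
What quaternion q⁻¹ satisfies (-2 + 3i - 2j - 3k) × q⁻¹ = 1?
-0.0769 - 0.1154i + 0.0769j + 0.1154k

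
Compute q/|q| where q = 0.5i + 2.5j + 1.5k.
0.169i + 0.8452j + 0.5071k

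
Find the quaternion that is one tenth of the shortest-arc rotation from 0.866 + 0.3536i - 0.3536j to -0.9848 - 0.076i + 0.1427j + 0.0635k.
0.8837 + 0.3275i - 0.3343j - 0.0065k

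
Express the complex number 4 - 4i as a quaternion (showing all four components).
4 - 4i + 0j + 0k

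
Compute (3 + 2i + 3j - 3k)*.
3 - 2i - 3j + 3k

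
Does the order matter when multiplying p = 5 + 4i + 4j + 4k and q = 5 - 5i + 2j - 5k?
Yes: pq = 57 - 33i + 30j + 23k ≠ 57 + 23i + 30j - 33k = qp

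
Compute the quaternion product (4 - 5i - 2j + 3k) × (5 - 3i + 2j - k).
12 - 41i - 16j - 5k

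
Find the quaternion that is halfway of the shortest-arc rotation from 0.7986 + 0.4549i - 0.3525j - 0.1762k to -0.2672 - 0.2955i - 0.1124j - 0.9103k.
0.7034 + 0.4953i - 0.1585j + 0.4845k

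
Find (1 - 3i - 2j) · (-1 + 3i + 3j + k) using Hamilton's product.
14 + 4i + 8j - 2k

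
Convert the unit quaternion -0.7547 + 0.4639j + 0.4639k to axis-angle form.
axis = (0, √2/2, √2/2), θ = 278°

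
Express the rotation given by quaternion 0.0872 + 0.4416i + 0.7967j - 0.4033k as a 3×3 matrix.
[[-0.5948, 0.774, -0.2173], [0.6333, 0.2847, -0.7196], [-0.4951, -0.5656, -0.6595]]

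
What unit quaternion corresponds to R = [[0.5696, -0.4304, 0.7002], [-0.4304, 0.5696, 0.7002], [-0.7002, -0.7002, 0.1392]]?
0.7547 - 0.4639i + 0.4639j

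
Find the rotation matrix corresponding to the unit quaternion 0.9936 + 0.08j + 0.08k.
[[0.9744, -0.159, 0.159], [0.159, 0.9872, 0.0128], [-0.159, 0.0128, 0.9872]]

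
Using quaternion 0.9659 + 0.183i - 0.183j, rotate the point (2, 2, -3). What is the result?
(2.793, 2.793, -1.184)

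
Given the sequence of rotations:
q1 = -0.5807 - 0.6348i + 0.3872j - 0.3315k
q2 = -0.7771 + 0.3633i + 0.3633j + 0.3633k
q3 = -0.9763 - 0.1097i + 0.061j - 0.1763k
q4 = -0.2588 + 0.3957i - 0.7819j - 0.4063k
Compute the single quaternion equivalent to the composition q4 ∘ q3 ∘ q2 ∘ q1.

q2 · q1 = 0.6616 + 0.0212i - 0.6221j + 0.4179k
q3 · q2 · q1 = -0.532 - 0.1775i + 0.6898j - 0.4577k
q4 · q3 · q2 · q1 = 0.5613 + 0.4736i + 0.4907j + 0.4688k
0.5613 + 0.4736i + 0.4907j + 0.4688k


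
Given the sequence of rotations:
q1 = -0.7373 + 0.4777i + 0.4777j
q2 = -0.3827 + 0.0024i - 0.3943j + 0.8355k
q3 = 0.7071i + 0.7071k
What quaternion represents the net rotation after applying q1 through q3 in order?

q2 · q1 = 0.4694 - 0.5837i + 0.507j - 0.4265k
q3 · q2 · q1 = 0.7143 - 0.0266i - 0.1112j + 0.6904k
0.7143 - 0.0266i - 0.1112j + 0.6904k


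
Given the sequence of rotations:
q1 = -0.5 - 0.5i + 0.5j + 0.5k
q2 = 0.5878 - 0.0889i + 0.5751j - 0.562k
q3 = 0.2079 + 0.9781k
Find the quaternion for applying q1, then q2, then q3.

q2 · q1 = -0.3449 + 0.3191i + 0.3318j + 0.818k
q3 · q2 · q1 = -0.8718 - 0.2582i + 0.3811j - 0.1673k
-0.8718 - 0.2582i + 0.3811j - 0.1673k


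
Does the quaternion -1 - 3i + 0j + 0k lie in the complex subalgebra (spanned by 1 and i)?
Yes. The quaternion -1 - 3i has j- and k-coefficients y = z = 0, so it lies in the complex subalgebra spanned by 1 and i.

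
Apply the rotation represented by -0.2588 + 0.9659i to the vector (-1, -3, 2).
(-1, 3.598, -0.232)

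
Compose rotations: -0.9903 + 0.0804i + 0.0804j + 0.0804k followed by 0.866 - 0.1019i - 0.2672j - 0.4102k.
-0.7949 + 0.182i + 0.3094j + 0.4891k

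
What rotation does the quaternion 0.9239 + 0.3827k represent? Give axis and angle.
axis = (0, 0, 1), θ = π/4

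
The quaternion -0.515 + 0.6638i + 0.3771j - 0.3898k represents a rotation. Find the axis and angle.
axis = (0.7744, 0.4399, -0.4547), θ = 242°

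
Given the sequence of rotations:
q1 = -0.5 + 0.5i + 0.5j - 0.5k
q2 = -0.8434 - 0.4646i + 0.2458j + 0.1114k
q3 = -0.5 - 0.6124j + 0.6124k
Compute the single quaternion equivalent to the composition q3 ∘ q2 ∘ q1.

q2 · q1 = 0.5868 - 0.368i - 0.7212j + 0.0108k
q3 · q2 · q1 = -0.7417 + 0.619i - 0.2241j + 0.1286k
-0.7417 + 0.619i - 0.2241j + 0.1286k


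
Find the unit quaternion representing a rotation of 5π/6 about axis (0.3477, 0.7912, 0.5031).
0.2588 + 0.3359i + 0.7642j + 0.486k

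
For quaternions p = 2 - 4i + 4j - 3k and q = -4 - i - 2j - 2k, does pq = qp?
No: pq = -10 - 25j + 20k ≠ -10 + 28i - 15j - 4k = qp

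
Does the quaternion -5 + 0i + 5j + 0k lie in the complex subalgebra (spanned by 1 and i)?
No. The quaternion -5 + 5j has j-coefficient y = 5 and k-coefficient z = 0, not both zero, so it does not lie in the complex subalgebra spanned by 1 and i.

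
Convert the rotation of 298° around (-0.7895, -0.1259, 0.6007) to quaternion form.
-0.8572 - 0.4066i - 0.0648j + 0.3094k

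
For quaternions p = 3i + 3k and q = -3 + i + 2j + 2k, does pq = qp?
No: pq = -9 - 15i - 3j - 3k ≠ -9 - 3i + 3j - 15k = qp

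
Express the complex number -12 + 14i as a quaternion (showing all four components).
-12 + 14i + 0j + 0k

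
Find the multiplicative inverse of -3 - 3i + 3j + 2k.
-0.0968 + 0.0968i - 0.0968j - 0.0645k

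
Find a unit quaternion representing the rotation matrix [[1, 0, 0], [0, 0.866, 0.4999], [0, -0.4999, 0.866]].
0.9659 - 0.2588i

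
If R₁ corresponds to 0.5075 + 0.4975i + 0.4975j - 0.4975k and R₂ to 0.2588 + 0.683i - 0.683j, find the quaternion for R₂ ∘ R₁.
0.1313 + 0.8152i + 0.1219j + 0.5508k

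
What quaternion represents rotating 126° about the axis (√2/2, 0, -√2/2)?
0.454 + 0.63i - 0.63k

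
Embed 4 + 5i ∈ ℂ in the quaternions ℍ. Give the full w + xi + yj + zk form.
4 + 5i + 0j + 0k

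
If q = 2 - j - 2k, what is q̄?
2 + j + 2k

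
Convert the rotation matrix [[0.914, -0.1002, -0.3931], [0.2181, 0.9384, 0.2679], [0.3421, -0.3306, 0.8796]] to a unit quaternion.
0.9659 - 0.1549i - 0.1903j + 0.0824k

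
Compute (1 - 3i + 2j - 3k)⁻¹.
0.0435 + 0.1304i - 0.087j + 0.1304k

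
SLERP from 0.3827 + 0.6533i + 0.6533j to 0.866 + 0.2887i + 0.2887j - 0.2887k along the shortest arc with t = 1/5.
0.5095 + 0.6068i + 0.6068j - 0.0638k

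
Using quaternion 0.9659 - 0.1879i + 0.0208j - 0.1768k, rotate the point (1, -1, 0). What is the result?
(0.603, -1.216, 0.397)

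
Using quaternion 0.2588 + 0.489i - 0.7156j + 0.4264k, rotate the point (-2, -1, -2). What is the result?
(1.603, 2.527, -0.213)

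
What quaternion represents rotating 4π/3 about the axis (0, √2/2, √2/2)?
-0.5 + 0.6124j + 0.6124k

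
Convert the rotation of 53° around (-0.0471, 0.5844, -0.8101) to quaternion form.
0.8949 - 0.021i + 0.2608j - 0.3615k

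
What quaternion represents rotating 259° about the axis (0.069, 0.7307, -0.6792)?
-0.6361 + 0.0532i + 0.5638j - 0.5241k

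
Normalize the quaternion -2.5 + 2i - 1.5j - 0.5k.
-0.7001 + 0.5601i - 0.4201j - 0.14k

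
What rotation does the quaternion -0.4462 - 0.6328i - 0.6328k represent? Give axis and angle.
axis = (-√2/2, 0, -√2/2), θ = 233°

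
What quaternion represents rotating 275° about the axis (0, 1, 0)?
-0.7373 + 0.6756j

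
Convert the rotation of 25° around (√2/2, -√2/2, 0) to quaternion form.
0.9763 + 0.153i - 0.153j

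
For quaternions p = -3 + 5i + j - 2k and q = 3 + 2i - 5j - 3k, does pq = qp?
No: pq = -20 - 4i + 29j - 24k ≠ -20 + 22i + 7j + 30k = qp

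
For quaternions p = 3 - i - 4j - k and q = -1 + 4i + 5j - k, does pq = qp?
No: pq = 20 + 22i + 14j + 9k ≠ 20 + 4i + 24j - 13k = qp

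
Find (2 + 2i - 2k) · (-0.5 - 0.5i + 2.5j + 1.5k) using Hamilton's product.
3 + 3i + 3j + 9k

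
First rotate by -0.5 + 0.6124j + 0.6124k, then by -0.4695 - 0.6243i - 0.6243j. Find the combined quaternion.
0.6171 - 0.0702i + 0.4069j - 0.6698k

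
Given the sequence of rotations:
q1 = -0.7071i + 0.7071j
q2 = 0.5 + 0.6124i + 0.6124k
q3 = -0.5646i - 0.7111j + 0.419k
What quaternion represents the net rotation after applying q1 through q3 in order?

q2 · q1 = 0.433 - 0.7866i - 0.0795j + 0.433k
q3 · q2 · q1 = -0.6821 - 0.5191i - 0.393j - 0.333k
-0.6821 - 0.5191i - 0.393j - 0.333k


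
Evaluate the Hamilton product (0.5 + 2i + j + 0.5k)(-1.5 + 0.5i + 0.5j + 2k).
-3.25 - i - 5j + 0.75k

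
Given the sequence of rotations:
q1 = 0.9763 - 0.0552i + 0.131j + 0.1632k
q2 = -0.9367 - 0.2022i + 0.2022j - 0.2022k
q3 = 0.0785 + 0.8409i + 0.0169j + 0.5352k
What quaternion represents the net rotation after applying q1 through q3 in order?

q2 · q1 = -0.9192 - 0.0862i + 0.1189j - 0.3656k
q3 · q2 · q1 = 0.194 - 0.8495i + 0.2551j - 0.4192k
0.194 - 0.8495i + 0.2551j - 0.4192k


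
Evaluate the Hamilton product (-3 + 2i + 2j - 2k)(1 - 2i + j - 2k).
-5 + 6i + 7j + 10k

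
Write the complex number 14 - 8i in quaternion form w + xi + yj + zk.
14 - 8i + 0j + 0k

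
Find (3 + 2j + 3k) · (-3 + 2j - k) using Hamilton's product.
-10 - 8i - 12k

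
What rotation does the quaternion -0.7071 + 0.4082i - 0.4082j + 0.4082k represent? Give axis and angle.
axis = (√3/3, -√3/3, √3/3), θ = 3π/2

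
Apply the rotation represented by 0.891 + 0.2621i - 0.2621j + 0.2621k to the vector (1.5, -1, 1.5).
(1.198, -1.137, 1.665)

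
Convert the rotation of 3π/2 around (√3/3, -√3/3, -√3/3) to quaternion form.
-0.7071 + 0.4082i - 0.4082j - 0.4082k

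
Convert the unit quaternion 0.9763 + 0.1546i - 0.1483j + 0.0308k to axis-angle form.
axis = (0.7143, -0.6852, 0.1423), θ = 25°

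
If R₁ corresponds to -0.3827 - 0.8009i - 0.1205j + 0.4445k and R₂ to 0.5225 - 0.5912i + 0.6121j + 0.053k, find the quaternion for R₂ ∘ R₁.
-0.6233 + 0.0862i - 0.0769j + 0.7734k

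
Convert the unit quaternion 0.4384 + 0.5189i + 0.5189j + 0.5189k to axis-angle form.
axis = (√3/3, √3/3, √3/3), θ = 128°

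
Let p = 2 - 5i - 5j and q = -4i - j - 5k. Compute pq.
-25 + 17i - 27j - 25k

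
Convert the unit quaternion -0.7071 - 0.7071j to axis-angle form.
axis = (0, -1, 0), θ = 3π/2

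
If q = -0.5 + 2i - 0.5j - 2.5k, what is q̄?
-0.5 - 2i + 0.5j + 2.5k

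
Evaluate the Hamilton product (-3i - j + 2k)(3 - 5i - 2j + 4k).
-25 - 9i - j + 7k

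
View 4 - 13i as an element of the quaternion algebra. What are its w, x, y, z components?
4 - 13i + 0j + 0k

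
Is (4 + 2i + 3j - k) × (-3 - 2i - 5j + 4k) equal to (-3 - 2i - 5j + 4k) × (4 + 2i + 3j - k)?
No: pq = 11 - 7i - 35j + 15k ≠ 11 - 21i - 23j + 23k = qp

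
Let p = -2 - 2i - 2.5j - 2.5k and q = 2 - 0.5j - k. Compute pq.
-7.75 - 2.75i - 6j - 2k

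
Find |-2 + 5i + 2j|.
√33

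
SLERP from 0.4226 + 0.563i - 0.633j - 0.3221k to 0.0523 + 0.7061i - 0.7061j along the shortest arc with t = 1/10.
0.3892 + 0.5851i - 0.6486j - 0.2924k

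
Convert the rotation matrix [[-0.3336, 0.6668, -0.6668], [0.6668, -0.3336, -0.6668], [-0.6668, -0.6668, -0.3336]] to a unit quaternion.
-0.5774i - 0.5774j + 0.5774k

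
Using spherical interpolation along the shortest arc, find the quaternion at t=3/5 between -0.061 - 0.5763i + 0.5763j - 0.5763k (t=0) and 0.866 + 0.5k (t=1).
-0.6474 - 0.288i + 0.288j - 0.6442k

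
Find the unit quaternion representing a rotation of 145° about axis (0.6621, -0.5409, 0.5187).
0.3007 + 0.6315i - 0.5159j + 0.4947k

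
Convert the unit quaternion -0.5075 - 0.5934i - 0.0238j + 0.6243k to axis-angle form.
axis = (-0.6887, -0.0276, 0.7245), θ = 241°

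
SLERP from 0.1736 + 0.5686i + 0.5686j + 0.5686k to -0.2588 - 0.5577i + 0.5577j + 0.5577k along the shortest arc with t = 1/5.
0.0863 + 0.36i + 0.6569j + 0.6569k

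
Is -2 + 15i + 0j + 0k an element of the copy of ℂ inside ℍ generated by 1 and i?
Yes. The quaternion -2 + 15i has j- and k-coefficients y = z = 0, so it lies in the complex subalgebra spanned by 1 and i.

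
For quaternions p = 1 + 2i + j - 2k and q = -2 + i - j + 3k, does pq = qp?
No: pq = 3 - 2i - 11j + 4k ≠ 3 - 4i + 5j + 10k = qp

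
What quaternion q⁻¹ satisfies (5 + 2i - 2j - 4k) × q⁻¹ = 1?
0.102 - 0.0408i + 0.0408j + 0.0816k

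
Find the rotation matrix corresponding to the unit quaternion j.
[[-1, 0, 0], [0, 1, 0], [0, 0, -1]]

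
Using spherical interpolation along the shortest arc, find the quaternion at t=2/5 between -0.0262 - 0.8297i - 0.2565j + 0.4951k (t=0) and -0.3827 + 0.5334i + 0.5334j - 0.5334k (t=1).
0.1444 - 0.7407i - 0.3837j + 0.5323k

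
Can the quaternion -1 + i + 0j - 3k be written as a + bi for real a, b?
No. The quaternion -1 + i - 3k has j-coefficient y = 0 and k-coefficient z = -3, not both zero, so it does not lie in the complex subalgebra spanned by 1 and i.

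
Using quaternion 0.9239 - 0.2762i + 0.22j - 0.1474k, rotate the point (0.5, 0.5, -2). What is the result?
(-0.471, -0.686, -1.951)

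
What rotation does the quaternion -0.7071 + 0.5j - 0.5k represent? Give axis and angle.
axis = (0, √2/2, -√2/2), θ = 3π/2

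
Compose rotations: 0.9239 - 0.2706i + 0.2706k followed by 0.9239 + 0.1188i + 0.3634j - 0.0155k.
0.8899 - 0.0419i + 0.3078j + 0.334k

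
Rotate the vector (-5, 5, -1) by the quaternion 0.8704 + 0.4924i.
(-5, 3.433, 3.771)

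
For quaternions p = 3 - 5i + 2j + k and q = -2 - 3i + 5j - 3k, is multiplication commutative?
No: pq = -28 - 10i - 7j - 30k ≠ -28 + 12i + 29j + 8k = qp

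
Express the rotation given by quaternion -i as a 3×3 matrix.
[[1, 0, 0], [0, -1, 0], [0, 0, -1]]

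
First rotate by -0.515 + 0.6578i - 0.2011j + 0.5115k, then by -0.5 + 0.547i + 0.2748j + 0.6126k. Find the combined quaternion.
-0.3604 - 0.3469i + 0.0822j - 0.862k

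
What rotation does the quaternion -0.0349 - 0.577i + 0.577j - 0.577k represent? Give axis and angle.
axis = (-√3/3, √3/3, -√3/3), θ = 184°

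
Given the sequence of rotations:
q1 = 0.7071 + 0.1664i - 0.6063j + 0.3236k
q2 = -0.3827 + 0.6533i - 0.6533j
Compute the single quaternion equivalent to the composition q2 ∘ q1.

q2 · q1 = -0.7754 + 0.1869i - 0.4413j - 0.4112k
-0.7754 + 0.1869i - 0.4413j - 0.4112k


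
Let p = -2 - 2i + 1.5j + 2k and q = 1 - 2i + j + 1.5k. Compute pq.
-10.5 + 2.25i - 1.5j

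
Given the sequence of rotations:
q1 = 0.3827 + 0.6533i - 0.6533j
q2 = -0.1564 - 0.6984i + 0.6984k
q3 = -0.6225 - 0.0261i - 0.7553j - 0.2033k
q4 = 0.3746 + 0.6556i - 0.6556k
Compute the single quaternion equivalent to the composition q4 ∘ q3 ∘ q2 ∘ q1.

q2 · q1 = 0.3964 + 0.0868i + 0.5584j + 0.7235k
q3 · q2 · q1 = 0.3244 - 0.4973i - 0.6458j - 0.48k
q4 · q3 · q2 · q1 = 0.1329 - 0.397i + 0.3988j - 0.8159k
0.1329 - 0.397i + 0.3988j - 0.8159k


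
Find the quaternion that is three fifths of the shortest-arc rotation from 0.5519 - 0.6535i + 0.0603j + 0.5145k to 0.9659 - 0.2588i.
0.8625 - 0.4524i + 0.0264j + 0.2252k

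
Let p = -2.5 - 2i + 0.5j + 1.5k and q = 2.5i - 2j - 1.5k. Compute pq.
8.25 - 4i + 5.75j + 6.5k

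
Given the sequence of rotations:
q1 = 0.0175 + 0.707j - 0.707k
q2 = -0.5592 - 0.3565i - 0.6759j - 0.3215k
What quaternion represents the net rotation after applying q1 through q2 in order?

q2 · q1 = 0.2408 + 0.6989i - 0.6592j + 0.1377k
0.2408 + 0.6989i - 0.6592j + 0.1377k


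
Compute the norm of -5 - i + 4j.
√42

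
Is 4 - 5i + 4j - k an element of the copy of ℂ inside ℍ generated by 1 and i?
No. The quaternion 4 - 5i + 4j - k has j-coefficient y = 4 and k-coefficient z = -1, not both zero, so it does not lie in the complex subalgebra spanned by 1 and i.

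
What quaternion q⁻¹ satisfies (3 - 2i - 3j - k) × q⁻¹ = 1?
0.1304 + 0.087i + 0.1304j + 0.0435k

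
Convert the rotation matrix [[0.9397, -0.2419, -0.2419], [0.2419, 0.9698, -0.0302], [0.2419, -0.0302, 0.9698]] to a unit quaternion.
0.9848 - 0.1228j + 0.1228k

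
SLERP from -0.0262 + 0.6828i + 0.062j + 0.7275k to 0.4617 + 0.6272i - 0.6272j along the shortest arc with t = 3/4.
0.3785 + 0.7405i - 0.5059j + 0.2291k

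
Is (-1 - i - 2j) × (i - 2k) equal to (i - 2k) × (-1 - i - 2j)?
No: pq = 1 + 3i - 2j + 4k ≠ 1 - 5i + 2j = qp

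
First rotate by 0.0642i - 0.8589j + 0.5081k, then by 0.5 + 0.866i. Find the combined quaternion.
-0.0556 + 0.0321i - 0.8695j - 0.4898k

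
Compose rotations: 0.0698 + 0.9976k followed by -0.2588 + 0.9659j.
-0.0181 + 0.9636i + 0.0674j - 0.2582k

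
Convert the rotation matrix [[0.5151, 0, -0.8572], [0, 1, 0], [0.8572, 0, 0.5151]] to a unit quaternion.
0.8704 - 0.4924j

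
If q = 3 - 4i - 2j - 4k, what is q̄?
3 + 4i + 2j + 4k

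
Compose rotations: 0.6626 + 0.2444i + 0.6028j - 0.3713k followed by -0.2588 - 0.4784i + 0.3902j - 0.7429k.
-0.5656 - 0.0773i - 0.2567j - 0.7799k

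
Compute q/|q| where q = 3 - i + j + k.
0.866 - 0.2887i + 0.2887j + 0.2887k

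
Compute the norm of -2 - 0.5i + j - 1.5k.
2.739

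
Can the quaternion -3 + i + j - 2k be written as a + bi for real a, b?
No. The quaternion -3 + i + j - 2k has j-coefficient y = 1 and k-coefficient z = -2, not both zero, so it does not lie in the complex subalgebra spanned by 1 and i.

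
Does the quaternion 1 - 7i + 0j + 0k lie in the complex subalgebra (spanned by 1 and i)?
Yes. The quaternion 1 - 7i has j- and k-coefficients y = z = 0, so it lies in the complex subalgebra spanned by 1 and i.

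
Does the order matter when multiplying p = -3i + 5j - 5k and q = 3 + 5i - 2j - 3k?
Yes: pq = 10 - 34i - 19j - 34k ≠ 10 + 16i + 49j + 4k = qp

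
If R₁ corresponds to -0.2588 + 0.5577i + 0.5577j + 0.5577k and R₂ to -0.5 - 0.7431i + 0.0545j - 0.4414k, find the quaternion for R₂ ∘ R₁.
0.7596 + 0.19i - 0.1247j - 0.6094k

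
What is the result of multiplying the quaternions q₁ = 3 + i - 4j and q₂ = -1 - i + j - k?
2 + 8j - 6k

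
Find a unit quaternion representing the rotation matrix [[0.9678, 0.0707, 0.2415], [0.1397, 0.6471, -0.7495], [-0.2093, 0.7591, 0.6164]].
0.8988 + 0.4196i + 0.1254j + 0.0192k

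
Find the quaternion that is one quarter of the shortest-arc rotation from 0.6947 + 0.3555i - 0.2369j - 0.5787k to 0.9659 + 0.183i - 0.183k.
0.7879 + 0.3213i - 0.182j - 0.4928k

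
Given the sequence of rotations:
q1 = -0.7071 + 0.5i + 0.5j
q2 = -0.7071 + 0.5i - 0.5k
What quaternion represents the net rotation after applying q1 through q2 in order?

q2 · q1 = 0.25 - 0.4571i - 0.6036j + 0.6036k
0.25 - 0.4571i - 0.6036j + 0.6036k


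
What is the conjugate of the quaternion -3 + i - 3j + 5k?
-3 - i + 3j - 5k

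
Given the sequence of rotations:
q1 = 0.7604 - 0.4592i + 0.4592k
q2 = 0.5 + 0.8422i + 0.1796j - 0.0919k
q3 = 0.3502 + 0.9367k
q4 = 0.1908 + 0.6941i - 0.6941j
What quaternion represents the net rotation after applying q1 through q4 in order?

q2 · q1 = 0.8091 + 0.4933i - 0.208j + 0.2422k
q3 · q2 · q1 = 0.0565 + 0.3676i + 0.3892j + 0.8427k
q4 · q3 · q2 · q1 = 0.0258 - 0.4756i - 0.5499j + 0.6861k
0.0258 - 0.4756i - 0.5499j + 0.6861k


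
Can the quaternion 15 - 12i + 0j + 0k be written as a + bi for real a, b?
Yes. The quaternion 15 - 12i has j- and k-coefficients y = z = 0, so it lies in the complex subalgebra spanned by 1 and i.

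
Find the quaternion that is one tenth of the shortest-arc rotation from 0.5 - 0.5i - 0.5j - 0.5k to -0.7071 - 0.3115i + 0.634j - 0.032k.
0.5525 - 0.4295i - 0.5437j - 0.4633k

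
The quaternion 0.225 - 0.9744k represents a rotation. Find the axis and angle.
axis = (0, 0, -1), θ = 154°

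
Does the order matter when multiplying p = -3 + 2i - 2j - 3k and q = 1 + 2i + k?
Yes: pq = -4 - 6i - 10j - 2k ≠ -4 - 2i + 6j - 10k = qp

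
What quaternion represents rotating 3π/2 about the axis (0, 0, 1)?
-0.7071 + 0.7071k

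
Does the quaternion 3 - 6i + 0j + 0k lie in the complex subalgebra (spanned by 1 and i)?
Yes. The quaternion 3 - 6i has j- and k-coefficients y = z = 0, so it lies in the complex subalgebra spanned by 1 and i.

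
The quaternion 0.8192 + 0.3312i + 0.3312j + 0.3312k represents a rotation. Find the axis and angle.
axis = (√3/3, √3/3, √3/3), θ = 70°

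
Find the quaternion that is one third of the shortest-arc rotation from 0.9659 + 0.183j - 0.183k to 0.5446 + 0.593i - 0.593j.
0.9547 + 0.2421i - 0.1033j - 0.1388k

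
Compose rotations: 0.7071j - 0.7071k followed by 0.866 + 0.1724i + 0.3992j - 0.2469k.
-0.4569 - 0.1077i + 0.7343j - 0.4904k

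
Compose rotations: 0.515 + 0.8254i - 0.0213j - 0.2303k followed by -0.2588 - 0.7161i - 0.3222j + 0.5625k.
0.5805 - 0.4962i + 0.1389j + 0.6305k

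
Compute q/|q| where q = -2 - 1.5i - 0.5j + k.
-0.7303 - 0.5477i - 0.1826j + 0.3651k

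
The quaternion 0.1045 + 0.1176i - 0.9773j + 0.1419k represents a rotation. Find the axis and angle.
axis = (0.1182, -0.9827, 0.1427), θ = 168°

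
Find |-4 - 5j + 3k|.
√50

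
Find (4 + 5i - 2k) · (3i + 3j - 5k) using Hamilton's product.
-25 + 18i + 31j - 5k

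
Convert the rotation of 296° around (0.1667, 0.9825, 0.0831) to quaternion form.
-0.848 + 0.0883i + 0.5206j + 0.044k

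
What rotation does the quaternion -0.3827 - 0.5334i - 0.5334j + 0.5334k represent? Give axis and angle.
axis = (-√3/3, -√3/3, √3/3), θ = 5π/4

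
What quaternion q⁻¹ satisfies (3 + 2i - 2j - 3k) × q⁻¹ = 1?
0.1154 - 0.0769i + 0.0769j + 0.1154k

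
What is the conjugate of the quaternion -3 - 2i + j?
-3 + 2i - j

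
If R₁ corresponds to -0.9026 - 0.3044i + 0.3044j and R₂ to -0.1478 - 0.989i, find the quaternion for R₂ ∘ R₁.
-0.1676 + 0.9377i - 0.045j - 0.3011k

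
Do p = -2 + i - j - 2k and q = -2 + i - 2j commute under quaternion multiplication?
No: pq = 1 - 8i + 4j + 3k ≠ 1 + 8j + 5k = qp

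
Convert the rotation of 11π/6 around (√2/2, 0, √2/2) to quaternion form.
-0.9659 + 0.183i + 0.183k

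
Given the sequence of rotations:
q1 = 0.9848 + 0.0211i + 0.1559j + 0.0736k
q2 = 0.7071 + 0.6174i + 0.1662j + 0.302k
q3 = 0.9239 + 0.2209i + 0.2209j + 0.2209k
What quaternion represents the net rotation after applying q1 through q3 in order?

q2 · q1 = 0.6352 + 0.5881i + 0.2348j + 0.4422k
q3 · q2 · q1 = 0.3074 + 0.7295i + 0.3895j + 0.4708k
0.3074 + 0.7295i + 0.3895j + 0.4708k


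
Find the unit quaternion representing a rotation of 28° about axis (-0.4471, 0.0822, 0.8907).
0.9703 - 0.1082i + 0.0199j + 0.2155k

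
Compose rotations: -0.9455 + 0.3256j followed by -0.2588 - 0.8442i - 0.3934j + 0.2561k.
0.3728 + 0.7148i + 0.2877j - 0.517k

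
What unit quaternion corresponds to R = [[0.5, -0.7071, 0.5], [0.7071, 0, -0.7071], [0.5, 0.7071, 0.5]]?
0.7071 + 0.5i + 0.5k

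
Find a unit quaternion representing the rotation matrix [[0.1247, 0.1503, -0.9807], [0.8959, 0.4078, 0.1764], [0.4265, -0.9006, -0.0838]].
0.6018 - 0.4474i - 0.5846j + 0.3097k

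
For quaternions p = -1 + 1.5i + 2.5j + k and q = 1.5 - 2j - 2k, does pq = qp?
No: pq = 5.5 - 0.75i + 8.75j + 0.5k ≠ 5.5 + 5.25i + 2.75j + 6.5k = qp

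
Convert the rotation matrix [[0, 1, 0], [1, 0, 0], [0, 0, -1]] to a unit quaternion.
0.7071i + 0.7071j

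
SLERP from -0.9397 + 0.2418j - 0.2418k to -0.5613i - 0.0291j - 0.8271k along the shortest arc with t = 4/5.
-0.2604 - 0.5102i + 0.0405j - 0.8187k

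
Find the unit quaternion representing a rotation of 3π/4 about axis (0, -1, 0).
0.3827 - 0.9239j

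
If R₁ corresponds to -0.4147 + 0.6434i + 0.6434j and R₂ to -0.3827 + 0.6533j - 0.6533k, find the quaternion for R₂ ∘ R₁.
-0.2616 + 0.1741i - 0.9375j - 0.1494k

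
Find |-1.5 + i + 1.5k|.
2.345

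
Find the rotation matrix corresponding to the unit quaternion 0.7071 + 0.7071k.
[[0, -1, 0], [1, 0, 0], [0, 0, 1]]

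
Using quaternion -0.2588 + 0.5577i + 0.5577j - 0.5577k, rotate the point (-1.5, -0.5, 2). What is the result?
(-1.622, -1.911, 0.467)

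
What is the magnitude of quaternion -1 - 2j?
√5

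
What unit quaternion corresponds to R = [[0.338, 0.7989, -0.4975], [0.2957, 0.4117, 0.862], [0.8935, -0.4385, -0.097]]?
0.6428 - 0.5058i - 0.541j - 0.1957k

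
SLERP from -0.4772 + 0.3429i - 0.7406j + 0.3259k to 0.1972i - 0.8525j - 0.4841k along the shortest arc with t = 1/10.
-0.4442 + 0.3426i - 0.7905j + 0.2459k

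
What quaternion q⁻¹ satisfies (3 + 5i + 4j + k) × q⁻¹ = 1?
0.0588 - 0.098i - 0.0784j - 0.0196k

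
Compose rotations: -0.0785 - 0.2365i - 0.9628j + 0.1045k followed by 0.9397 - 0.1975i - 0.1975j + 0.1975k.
-0.3313 - 0.0372i - 0.9153j + 0.2261k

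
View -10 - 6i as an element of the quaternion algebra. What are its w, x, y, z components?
-10 - 6i + 0j + 0k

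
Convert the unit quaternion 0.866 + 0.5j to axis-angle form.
axis = (0, 1, 0), θ = π/3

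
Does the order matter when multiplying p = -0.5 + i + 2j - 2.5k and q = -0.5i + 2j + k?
Yes: pq = -1 + 7.25i - 0.75j + 2.5k ≠ -1 - 6.75i - 1.25j - 3.5k = qp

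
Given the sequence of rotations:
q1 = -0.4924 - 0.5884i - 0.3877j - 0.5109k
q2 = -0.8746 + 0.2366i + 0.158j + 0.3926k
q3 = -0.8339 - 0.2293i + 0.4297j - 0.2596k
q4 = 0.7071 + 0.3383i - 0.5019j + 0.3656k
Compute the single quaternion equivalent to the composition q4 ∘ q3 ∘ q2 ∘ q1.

q2 · q1 = 0.8317 + 0.4696i + 0.1512j + 0.2548k
q3 · q2 · q1 = -0.5847 - 0.4336i + 0.1678j - 0.6648k
q4 · q3 · q2 · q1 = 0.0605 - 0.2321i + 0.4785j - 0.8447k
0.0605 - 0.2321i + 0.4785j - 0.8447k


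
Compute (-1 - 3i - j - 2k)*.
-1 + 3i + j + 2k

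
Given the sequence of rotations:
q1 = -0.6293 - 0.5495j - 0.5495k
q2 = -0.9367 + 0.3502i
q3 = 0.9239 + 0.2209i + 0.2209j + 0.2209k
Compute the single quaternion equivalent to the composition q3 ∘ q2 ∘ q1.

q2 · q1 = 0.5895 - 0.2204i + 0.7072j + 0.3223k
q3 · q2 · q1 = 0.3659 - 0.1584i + 0.6637j + 0.6329k
0.3659 - 0.1584i + 0.6637j + 0.6329k


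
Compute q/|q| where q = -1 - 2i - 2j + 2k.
-0.2774 - 0.5547i - 0.5547j + 0.5547k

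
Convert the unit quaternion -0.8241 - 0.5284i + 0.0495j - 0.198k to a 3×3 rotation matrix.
[[0.9167, -0.3787, 0.1277], [0.274, 0.3632, -0.8905], [0.2908, 0.8513, 0.4367]]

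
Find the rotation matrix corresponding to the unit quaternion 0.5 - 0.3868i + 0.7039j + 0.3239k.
[[-0.2008, -0.8684, 0.4533], [-0.2206, 0.4909, 0.8428], [-0.9545, 0.0692, -0.2902]]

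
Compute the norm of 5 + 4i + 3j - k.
√51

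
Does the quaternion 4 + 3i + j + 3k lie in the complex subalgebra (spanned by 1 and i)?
No. The quaternion 4 + 3i + j + 3k has j-coefficient y = 1 and k-coefficient z = 3, not both zero, so it does not lie in the complex subalgebra spanned by 1 and i.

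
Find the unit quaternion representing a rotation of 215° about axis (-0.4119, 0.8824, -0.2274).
-0.3007 - 0.3928i + 0.8416j - 0.2169k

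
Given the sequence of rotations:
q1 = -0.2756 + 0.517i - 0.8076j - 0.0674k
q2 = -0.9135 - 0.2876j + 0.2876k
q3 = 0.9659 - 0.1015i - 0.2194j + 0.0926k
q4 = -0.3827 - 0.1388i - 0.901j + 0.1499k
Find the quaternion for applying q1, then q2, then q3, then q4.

q2 · q1 = 0.0389 - 0.2206i + 0.9657j + 0.131k
q3 · q2 · q1 = 0.2149 - 0.3352i + 0.9171j - 0.0163k
q4 · q3 · q2 · q1 = 0.7 - 0.0243i - 0.5971j - 0.3909k
0.7 - 0.0243i - 0.5971j - 0.3909k


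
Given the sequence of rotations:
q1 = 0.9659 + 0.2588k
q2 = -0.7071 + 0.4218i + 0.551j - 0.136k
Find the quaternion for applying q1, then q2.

q2 · q1 = -0.6478 + 0.55i + 0.423j - 0.3144k
-0.6478 + 0.55i + 0.423j - 0.3144k


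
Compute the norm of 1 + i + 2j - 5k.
√31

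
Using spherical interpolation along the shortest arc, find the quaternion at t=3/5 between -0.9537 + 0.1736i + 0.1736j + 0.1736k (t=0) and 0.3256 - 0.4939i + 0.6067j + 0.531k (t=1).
-0.7507 + 0.4616i - 0.3613j - 0.3047k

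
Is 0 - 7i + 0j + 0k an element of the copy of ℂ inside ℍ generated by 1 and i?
Yes. The quaternion -7i has j- and k-coefficients y = z = 0, so it lies in the complex subalgebra spanned by 1 and i.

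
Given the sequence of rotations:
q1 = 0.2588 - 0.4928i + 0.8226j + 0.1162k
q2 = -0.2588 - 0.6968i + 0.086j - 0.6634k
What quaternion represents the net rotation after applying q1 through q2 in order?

q2 · q1 = -0.404 + 0.5029i + 0.2173j - 0.7326k
-0.404 + 0.5029i + 0.2173j - 0.7326k


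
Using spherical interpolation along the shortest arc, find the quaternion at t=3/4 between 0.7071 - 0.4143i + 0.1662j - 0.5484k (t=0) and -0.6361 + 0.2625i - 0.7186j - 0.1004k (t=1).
0.7086 - 0.3273i + 0.6204j - 0.076k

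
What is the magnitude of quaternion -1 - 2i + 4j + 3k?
√30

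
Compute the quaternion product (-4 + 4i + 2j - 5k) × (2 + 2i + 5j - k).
-31 + 23i - 22j + 10k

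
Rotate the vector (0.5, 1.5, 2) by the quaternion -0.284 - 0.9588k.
(-1.236, -0.986, 2)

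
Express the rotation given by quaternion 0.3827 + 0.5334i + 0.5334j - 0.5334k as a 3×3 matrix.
[[-0.1381, 0.9773, -0.1608], [0.1608, -0.1381, -0.9773], [-0.9773, -0.1608, -0.1381]]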